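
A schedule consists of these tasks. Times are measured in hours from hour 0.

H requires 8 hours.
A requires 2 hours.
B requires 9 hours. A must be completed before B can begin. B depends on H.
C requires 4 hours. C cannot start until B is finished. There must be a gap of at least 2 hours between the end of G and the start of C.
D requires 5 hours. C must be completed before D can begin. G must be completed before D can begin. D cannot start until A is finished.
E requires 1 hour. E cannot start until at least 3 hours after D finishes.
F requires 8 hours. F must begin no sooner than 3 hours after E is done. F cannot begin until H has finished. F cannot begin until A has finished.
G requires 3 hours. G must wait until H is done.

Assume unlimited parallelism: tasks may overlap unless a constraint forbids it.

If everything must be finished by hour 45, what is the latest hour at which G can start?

Nothing follows F; the deadline of hour 45 is its only limit. It must start by 45 − 8 = hour 37.
E must finish before F (must start by hour 37, minus 3-hour gap → hour 34). With a 1-hour duration, E must start by 34 − 1 = hour 33.
Since E (must start by hour 33, minus 3-hour gap → hour 30) depends on it, D must finish by hour 30. Backing off its 5-hour duration gives a latest start of hour 25.
C feeds into D (must start by hour 25); so C must finish by hour 25 and therefore start by hour 21.
G has several dependents: C (must start by hour 21, minus 2-hour gap → hour 19); D (must start by hour 25). The earliest of those limits is hour 19, so G must start by 19 − 3 = hour 16.

16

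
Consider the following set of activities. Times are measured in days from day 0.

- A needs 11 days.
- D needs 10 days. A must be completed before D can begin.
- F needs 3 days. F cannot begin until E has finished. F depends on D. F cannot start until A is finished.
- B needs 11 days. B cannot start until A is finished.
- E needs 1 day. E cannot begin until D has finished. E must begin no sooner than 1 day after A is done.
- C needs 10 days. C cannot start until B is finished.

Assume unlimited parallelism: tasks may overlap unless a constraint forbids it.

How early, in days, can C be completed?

Nothing blocks A, so it runs from day 0 to day 11.
B cannot begin until A (finishes day 11). It runs from day 11 to 11 + 11 = day 22.
C waits on B (finishes day 22), so it starts at day 22 and finishes at 22 + 10 = day 32.

32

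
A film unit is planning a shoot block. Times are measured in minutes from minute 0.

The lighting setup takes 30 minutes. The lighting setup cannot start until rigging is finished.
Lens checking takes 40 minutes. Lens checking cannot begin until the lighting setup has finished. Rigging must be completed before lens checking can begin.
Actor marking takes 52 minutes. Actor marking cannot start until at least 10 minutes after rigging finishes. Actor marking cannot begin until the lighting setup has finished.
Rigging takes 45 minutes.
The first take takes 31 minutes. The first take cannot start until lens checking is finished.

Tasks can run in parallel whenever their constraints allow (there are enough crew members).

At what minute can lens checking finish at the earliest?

Rigging can start immediately at minute 0; it finishes at minute 45.
The lighting setup cannot begin until rigging (finishes minute 45). It runs from minute 45 to 45 + 30 = minute 75.
Lens checking has to wait for the lighting setup (finishes minute 75); rigging (finishes minute 45). The latest of these is minute 75, so lens checking runs minute 75 to 75 + 40 = minute 115.

115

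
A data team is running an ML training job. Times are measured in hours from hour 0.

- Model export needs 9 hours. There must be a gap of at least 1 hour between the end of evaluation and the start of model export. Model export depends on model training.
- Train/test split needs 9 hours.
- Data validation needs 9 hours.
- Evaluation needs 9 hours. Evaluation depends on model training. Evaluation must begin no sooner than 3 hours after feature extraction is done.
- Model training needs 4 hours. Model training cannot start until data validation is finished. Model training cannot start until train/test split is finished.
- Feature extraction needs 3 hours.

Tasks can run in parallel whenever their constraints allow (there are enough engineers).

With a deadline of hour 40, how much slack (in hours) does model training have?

8

Train/test split can start immediately at hour 0; it finishes at hour 9.
Data validation has no prerequisites, so it starts at hour 0 and finishes at hour 9.
Model training has to wait for data validation (finishes hour 9); train/test split (finishes hour 9). The latest of these is hour 9, so model training runs hour 9 to 9 + 4 = hour 13.

Working backward from the deadline:
Model export must finish by hour 40; it takes 9 hours, so it must start by 40 − 9 = hour 31.
Since model export (must start by hour 31, minus 1-hour gap → hour 30) depends on it, evaluation must finish by hour 30. Backing off its 9-hour duration gives a latest start of hour 21.
Model training feeds evaluation (must start by hour 21); model export (must start by hour 31). Taking the minimum, model training must finish by hour 21 and start by 21 − 4 = hour 17.
So model training can start as early as hour 9 and as late as hour 17, giving 17 − 9 = 8 hours of slack.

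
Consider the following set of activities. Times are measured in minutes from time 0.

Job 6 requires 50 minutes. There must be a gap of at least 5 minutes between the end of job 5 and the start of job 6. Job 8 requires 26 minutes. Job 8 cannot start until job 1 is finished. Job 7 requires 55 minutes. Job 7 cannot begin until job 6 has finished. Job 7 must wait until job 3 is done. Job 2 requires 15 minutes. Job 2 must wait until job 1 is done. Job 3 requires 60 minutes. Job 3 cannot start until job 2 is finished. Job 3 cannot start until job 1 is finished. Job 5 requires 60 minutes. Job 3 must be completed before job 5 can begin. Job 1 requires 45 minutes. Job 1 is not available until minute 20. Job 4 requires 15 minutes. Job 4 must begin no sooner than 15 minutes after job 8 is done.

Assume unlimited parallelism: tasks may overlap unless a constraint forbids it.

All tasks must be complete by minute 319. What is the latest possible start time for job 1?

29

Job 7 must finish by minute 319; it takes 55 minutes, so it must start by 319 − 55 = minute 264.
Since job 7 (must start by minute 264) depends on it, job 6 must finish by minute 264. Backing off its 50-minute duration gives a latest start of minute 214.
Job 5 has to be done before job 6 (must start by minute 214, minus 5-minute gap → minute 209). That means finishing by minute 209, i.e. starting by 209 − 60 = minute 149.
Job 3 feeds job 5 (must start by minute 149); job 7 (must start by minute 264). Taking the minimum, job 3 must finish by minute 149 and start by 149 − 60 = minute 89.
Job 2 must finish before job 3 (must start by minute 89). With a 15-minute duration, job 2 must start by 89 − 15 = minute 74.
Job 4 has no dependents, so it just needs to finish by minute 319. Starting by 319 − 15 = minute 304 achieves that.
Job 8 feeds into job 4 (must start by minute 304, minus 15-minute gap → minute 289); so job 8 must finish by minute 289 and therefore start by minute 263.
Job 1 must finish in time for job 2 (must start by minute 74); job 3 (must start by minute 89); job 8 (must start by minute 263). The tightest is minute 74, so job 1 must start by 74 − 45 = minute 29.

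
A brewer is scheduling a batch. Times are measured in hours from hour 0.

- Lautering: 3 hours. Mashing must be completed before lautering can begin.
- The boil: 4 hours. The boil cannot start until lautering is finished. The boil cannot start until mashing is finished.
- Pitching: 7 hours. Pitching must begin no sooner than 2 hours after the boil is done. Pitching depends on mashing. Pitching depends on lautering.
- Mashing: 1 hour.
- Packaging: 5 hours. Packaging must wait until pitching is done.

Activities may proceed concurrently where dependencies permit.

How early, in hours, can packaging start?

17

Mashing has no prerequisites, so it starts at hour 0 and finishes at hour 1.
After mashing (finishes hour 1), lautering can start at hour 1 and finishes at hour 4.
For the boil: lautering (finishes hour 4); mashing (finishes hour 1). Taking the maximum gives a start of hour 4, and it finishes at 4 + 4 = hour 8.
For pitching: the boil (finishes hour 8, plus 2-hour gap → hour 10); mashing (finishes hour 1); lautering (finishes hour 4). Taking the maximum gives a start of hour 10, and it finishes at 10 + 7 = hour 17.
Packaging waits on pitching (finishes hour 17), so the earliest it can start is hour 17.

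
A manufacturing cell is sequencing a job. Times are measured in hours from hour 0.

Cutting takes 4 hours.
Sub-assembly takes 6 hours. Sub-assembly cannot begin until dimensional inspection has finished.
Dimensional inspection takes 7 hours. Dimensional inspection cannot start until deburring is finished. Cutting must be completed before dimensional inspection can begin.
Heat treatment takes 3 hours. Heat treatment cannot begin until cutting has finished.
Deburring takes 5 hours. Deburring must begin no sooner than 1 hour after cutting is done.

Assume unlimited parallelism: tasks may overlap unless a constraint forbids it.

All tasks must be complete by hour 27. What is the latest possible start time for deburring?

To finish by hour 27, sub-assembly (duration 6) must start no later than hour 21.
Dimensional inspection feeds into sub-assembly (must start by hour 21); so dimensional inspection must finish by hour 21 and therefore start by hour 14.
Deburring feeds into dimensional inspection (must start by hour 14); so deburring must finish by hour 14 and therefore start by hour 9.

9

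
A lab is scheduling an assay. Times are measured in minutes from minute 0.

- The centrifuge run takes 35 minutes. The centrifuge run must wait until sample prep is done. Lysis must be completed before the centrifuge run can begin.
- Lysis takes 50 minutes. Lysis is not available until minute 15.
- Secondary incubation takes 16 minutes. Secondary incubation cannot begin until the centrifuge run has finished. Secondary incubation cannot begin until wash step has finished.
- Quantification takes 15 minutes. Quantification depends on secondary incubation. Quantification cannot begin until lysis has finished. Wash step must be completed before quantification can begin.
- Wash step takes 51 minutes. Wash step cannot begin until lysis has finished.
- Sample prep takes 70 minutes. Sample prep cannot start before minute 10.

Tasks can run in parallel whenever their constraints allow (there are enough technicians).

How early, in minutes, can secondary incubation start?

116

Lysis cannot begin until its own release at minute 15. It runs from minute 15 to 15 + 50 = minute 65.
Wash step waits on lysis (finishes minute 65), so it starts at minute 65 and finishes at 65 + 51 = minute 116.
After its own release at minute 10, sample prep can start at minute 10 and finishes at minute 80.
The centrifuge run has to wait for sample prep (finishes minute 80); lysis (finishes minute 65). The latest of these is minute 80, so the centrifuge run runs minute 80 to 80 + 35 = minute 115.
Secondary incubation waits on the centrifuge run (finishes minute 115); wash step (finishes minute 116). The latest of these is minute 116, which is the earliest secondary incubation can start.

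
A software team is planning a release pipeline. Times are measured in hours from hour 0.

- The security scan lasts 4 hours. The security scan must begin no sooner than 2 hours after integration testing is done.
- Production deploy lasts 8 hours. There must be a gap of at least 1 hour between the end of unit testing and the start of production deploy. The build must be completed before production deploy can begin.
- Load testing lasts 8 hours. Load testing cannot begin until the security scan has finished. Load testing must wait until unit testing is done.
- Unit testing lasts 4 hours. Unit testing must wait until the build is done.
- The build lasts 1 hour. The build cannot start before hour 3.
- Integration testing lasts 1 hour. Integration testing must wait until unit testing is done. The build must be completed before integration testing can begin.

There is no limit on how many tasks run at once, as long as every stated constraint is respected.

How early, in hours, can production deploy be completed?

17

After its own release at hour 3, the build can start at hour 3 and finishes at hour 4.
Unit testing cannot begin until the build (finishes hour 4). It runs from hour 4 to 4 + 4 = hour 8.
Production deploy cannot start until unit testing (finishes hour 8, plus 1-hour gap → hour 9); the build (finishes hour 4). The controlling bound is hour 9, so production deploy finishes at 9 + 8 = hour 17.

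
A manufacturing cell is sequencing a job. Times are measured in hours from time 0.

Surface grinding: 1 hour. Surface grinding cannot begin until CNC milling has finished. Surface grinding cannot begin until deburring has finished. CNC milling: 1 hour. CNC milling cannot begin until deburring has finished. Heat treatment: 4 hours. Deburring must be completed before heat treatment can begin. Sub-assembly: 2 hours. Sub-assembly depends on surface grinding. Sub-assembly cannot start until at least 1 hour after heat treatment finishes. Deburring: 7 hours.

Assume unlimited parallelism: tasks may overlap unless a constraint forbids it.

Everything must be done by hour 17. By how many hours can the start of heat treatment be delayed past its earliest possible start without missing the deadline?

Deburring can start immediately at hour 0; it finishes at hour 7.
After deburring (finishes hour 7), heat treatment can start at hour 7 and finishes at hour 11.

Working backward from the deadline:
Sub-assembly has no dependents, so it just needs to finish by hour 17. Starting by 17 − 2 = hour 15 achieves that.
Heat treatment feeds into sub-assembly (must start by hour 15, minus 1-hour gap → hour 14); so heat treatment must finish by hour 14 and therefore start by hour 10.
So heat treatment can start as early as hour 7 and as late as hour 10, giving 10 − 7 = 3 hours of slack.

3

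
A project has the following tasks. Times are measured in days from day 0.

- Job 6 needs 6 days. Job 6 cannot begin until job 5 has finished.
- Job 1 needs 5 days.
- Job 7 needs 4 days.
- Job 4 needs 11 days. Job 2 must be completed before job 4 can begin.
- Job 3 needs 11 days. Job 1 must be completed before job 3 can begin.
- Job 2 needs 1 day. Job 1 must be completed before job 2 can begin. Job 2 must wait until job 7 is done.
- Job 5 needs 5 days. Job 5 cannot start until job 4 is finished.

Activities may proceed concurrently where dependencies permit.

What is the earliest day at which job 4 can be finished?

Nothing blocks job 7, so it runs from day 0 to day 4.
Nothing blocks job 1, so it runs from day 0 to day 5.
For job 2: job 1 (finishes day 5); job 7 (finishes day 4). Taking the maximum gives a start of day 5, and it finishes at 5 + 1 = day 6.
Job 4 cannot begin until job 2 (finishes day 6). It runs from day 6 to 6 + 11 = day 17.

17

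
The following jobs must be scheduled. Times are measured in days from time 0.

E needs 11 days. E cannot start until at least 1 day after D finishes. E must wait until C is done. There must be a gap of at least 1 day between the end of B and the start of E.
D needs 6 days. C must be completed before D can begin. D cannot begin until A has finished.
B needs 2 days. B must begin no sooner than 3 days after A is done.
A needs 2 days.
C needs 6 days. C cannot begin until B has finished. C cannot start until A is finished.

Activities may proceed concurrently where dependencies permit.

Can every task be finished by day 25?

No

A has no prerequisites, so it starts at day 0 and finishes at day 2.
B cannot begin until A (finishes day 2, plus 3-day gap → day 5). It runs from day 5 to 5 + 2 = day 7.
C needs all of B (finishes day 7); A (finishes day 2). That puts its earliest start at day 7; it finishes at 7 + 6 = day 13.
For D: C (finishes day 13); A (finishes day 2). Taking the maximum gives a start of day 13, and it finishes at 13 + 6 = day 19.
For E: D (finishes day 19, plus 1-day gap → day 20); C (finishes day 13); B (finishes day 7, plus 1-day gap → day 8). Taking the maximum gives a start of day 20, and it finishes at 20 + 11 = day 31.
The earliest everything can be done is day 31, which is after the deadline of 25, so it is not possible.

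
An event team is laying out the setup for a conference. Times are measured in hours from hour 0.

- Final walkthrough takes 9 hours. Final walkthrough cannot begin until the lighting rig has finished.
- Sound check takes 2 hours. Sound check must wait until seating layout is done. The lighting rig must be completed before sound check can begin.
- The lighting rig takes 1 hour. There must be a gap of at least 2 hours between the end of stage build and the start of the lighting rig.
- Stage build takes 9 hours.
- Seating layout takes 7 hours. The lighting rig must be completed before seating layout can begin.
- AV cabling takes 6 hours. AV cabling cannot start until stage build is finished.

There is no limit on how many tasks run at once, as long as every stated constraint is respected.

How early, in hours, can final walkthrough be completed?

21

Stage build has no prerequisites, so it starts at hour 0 and finishes at hour 9.
After stage build (finishes hour 9, plus 2-hour gap → hour 11), the lighting rig can start at hour 11 and finishes at hour 12.
After the lighting rig (finishes hour 12), final walkthrough can start at hour 12 and finishes at hour 21.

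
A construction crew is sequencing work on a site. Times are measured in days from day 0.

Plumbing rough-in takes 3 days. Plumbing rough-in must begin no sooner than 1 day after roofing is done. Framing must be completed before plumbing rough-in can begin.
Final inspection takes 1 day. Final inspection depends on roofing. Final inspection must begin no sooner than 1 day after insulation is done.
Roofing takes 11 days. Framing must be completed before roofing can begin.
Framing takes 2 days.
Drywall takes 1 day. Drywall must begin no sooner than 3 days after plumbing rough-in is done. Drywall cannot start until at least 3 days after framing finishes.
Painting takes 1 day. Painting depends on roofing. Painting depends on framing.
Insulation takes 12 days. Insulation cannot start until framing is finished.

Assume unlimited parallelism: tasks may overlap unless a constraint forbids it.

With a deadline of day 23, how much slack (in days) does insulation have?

7

Framing can start immediately at day 0; it finishes at day 2.
Insulation cannot begin until framing (finishes day 2). It runs from day 2 to 2 + 12 = day 14.

Working backward from the deadline:
To finish by day 23, final inspection (duration 1) must start no later than day 22.
Since final inspection (must start by day 22, minus 1-day gap → day 21) depends on it, insulation must finish by day 21. Backing off its 12-day duration gives a latest start of day 9.
So insulation can start as early as day 2 and as late as day 9, giving 9 − 2 = 7 days of slack.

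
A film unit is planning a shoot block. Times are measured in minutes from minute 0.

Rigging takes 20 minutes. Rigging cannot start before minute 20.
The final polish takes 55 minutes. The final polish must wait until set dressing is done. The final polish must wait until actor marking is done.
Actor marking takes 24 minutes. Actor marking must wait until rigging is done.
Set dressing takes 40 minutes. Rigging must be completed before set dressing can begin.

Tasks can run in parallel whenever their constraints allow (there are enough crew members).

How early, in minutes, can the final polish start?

80

Rigging cannot begin until its own release at minute 20. It runs from minute 20 to 20 + 20 = minute 40.
After rigging (finishes minute 40), actor marking can start at minute 40 and finishes at minute 64.
Set dressing cannot begin until rigging (finishes minute 40). It runs from minute 40 to 40 + 40 = minute 80.
The final polish waits on set dressing (finishes minute 80); actor marking (finishes minute 64). The latest of these is minute 80, which is the earliest the final polish can start.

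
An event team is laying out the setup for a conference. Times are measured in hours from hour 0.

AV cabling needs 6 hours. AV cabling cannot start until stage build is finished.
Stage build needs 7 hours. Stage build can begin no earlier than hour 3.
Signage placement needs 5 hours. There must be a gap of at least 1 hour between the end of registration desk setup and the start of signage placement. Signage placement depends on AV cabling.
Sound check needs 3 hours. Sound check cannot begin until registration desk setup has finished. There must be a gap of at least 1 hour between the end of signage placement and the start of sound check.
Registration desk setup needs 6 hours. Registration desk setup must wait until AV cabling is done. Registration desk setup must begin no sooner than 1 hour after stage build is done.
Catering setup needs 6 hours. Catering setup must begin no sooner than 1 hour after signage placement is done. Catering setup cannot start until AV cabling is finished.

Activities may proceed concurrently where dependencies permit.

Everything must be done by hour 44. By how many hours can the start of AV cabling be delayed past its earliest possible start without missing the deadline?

9

Stage build cannot begin until its own release at hour 3. It runs from hour 3 to 3 + 7 = hour 10.
AV cabling waits on stage build (finishes hour 10), so it starts at hour 10 and finishes at 10 + 6 = hour 16.

Working backward from the deadline:
Catering setup must finish by hour 44; it takes 6 hours, so it must start by 44 − 6 = hour 38.
Sound check must finish by hour 44; it takes 3 hours, so it must start by 44 − 3 = hour 41.
For signage placement: catering setup (must start by hour 38, minus 1-hour gap → hour 37); sound check (must start by hour 41, minus 1-hour gap → hour 40). The most restrictive is hour 37; with a 5-hour duration, signage placement must start by hour 32.
Registration desk setup feeds signage placement (must start by hour 32, minus 1-hour gap → hour 31); sound check (must start by hour 41). Taking the minimum, registration desk setup must finish by hour 31 and start by 31 − 6 = hour 25.
AV cabling feeds registration desk setup (must start by hour 25); signage placement (must start by hour 32); catering setup (must start by hour 38). Taking the minimum, AV cabling must finish by hour 25 and start by 25 − 6 = hour 19.
So AV cabling can start as early as hour 10 and as late as hour 19, giving 19 − 10 = 9 hours of slack.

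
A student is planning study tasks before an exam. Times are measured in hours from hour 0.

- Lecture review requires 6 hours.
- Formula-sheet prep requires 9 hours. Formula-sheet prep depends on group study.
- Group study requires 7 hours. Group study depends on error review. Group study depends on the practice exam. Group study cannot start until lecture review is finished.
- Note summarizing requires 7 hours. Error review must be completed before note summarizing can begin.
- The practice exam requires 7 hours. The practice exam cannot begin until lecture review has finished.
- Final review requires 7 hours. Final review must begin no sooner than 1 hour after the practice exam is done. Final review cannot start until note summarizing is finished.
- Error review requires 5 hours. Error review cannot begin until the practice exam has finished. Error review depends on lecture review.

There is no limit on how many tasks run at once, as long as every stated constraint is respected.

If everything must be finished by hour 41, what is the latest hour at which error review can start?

Formula-sheet prep must finish by hour 41; it takes 9 hours, so it must start by 41 − 9 = hour 32.
Group study must finish before formula-sheet prep (must start by hour 32). With a 7-hour duration, group study must start by 32 − 7 = hour 25.
Nothing follows final review; the deadline of hour 41 is its only limit. It must start by 41 − 7 = hour 34.
Since final review (must start by hour 34) depends on it, note summarizing must finish by hour 34. Backing off its 7-hour duration gives a latest start of hour 27.
Error review feeds group study (must start by hour 25); note summarizing (must start by hour 27). Taking the minimum, error review must finish by hour 25 and start by 25 − 5 = hour 20.

20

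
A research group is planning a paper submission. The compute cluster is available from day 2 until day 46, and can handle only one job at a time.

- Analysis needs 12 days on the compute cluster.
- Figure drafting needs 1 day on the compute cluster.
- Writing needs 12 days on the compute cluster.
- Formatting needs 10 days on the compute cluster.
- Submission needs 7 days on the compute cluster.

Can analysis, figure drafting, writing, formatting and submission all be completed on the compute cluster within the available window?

Yes

The compute cluster window is 46 − 2 = 44 days.
Running back to back, the jobs need 12 + 1 + 12 + 10 + 7 = 42 days on the compute cluster.
Since 42 ≤ 44, they fit within the window.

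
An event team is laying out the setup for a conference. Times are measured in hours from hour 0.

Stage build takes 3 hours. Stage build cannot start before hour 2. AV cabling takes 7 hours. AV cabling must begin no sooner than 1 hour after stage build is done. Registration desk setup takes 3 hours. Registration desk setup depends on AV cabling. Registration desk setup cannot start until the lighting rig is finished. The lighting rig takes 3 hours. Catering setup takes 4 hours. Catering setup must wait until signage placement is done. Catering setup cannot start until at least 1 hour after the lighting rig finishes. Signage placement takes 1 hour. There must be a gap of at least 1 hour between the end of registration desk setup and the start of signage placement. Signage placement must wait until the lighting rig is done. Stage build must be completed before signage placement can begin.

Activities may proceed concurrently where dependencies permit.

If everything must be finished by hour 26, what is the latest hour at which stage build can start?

6

Nothing follows catering setup; the deadline of hour 26 is its only limit. It must start by 26 − 4 = hour 22.
Signage placement feeds into catering setup (must start by hour 22); so signage placement must finish by hour 22 and therefore start by hour 21.
Registration desk setup feeds into signage placement (must start by hour 21, minus 1-hour gap → hour 20); so registration desk setup must finish by hour 20 and therefore start by hour 17.
AV cabling has to be done before registration desk setup (must start by hour 17). That means finishing by hour 17, i.e. starting by 17 − 7 = hour 10.
Stage build must finish in time for AV cabling (must start by hour 10, minus 1-hour gap → hour 9); signage placement (must start by hour 21). The tightest is hour 9, so stage build must start by 9 − 3 = hour 6.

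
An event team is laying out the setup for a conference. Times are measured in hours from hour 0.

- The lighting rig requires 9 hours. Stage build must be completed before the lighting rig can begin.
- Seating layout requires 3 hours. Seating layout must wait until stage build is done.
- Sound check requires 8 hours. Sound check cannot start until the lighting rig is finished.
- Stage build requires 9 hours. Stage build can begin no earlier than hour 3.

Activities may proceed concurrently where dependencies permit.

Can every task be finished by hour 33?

Yes

Stage build waits on its own release at hour 3, so it starts at hour 3 and finishes at 3 + 9 = hour 12.
Seating layout cannot begin until stage build (finishes hour 12). It runs from hour 12 to 12 + 3 = hour 15.
After stage build (finishes hour 12), the lighting rig can start at hour 12 and finishes at hour 21.
After the lighting rig (finishes hour 21), sound check can start at hour 21 and finishes at hour 29.
Every task is finished by hour 29, which is no later than the deadline of 33, so the schedule is feasible.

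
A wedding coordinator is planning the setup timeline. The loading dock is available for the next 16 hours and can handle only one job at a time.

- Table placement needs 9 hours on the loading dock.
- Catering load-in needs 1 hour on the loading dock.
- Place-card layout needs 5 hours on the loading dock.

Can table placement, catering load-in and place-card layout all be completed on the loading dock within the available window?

Yes

Running back to back, the jobs need 9 + 1 + 5 = 15 hours on the loading dock.
Since 15 ≤ 16, they fit within the window.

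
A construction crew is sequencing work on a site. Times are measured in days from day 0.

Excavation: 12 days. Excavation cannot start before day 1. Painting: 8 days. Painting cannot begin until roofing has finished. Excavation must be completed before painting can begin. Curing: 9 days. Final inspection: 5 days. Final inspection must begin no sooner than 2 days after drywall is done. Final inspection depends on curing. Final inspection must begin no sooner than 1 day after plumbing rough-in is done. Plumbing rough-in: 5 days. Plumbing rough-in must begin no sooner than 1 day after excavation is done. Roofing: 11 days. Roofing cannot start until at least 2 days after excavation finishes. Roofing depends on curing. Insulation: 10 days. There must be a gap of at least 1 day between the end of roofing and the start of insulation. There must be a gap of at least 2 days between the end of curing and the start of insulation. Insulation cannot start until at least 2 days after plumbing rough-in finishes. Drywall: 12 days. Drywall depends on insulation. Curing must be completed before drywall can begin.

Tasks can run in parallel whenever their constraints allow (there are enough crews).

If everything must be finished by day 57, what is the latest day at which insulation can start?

28

Final inspection must finish by day 57; it takes 5 days, so it must start by 57 − 5 = day 52.
Drywall has to be done before final inspection (must start by day 52, minus 2-day gap → day 50). That means finishing by day 50, i.e. starting by 50 − 12 = day 38.
Insulation must finish before drywall (must start by day 38). With a 10-day duration, insulation must start by 38 − 10 = day 28.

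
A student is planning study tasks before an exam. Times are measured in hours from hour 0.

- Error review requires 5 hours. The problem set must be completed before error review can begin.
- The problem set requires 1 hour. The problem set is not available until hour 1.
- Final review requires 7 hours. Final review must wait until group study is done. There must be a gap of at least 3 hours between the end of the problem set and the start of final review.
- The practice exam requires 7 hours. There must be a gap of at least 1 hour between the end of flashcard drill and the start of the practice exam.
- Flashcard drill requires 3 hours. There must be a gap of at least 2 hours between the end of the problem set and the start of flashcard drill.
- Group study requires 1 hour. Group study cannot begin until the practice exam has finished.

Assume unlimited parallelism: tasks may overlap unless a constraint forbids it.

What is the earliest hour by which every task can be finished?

After its own release at hour 1, the problem set can start at hour 1 and finishes at hour 2.
After the problem set (finishes hour 2), error review can start at hour 2 and finishes at hour 7.
Flashcard drill cannot begin until the problem set (finishes hour 2, plus 2-hour gap → hour 4). It runs from hour 4 to 4 + 3 = hour 7.
The practice exam waits on flashcard drill (finishes hour 7, plus 1-hour gap → hour 8), so it starts at hour 8 and finishes at 8 + 7 = hour 15.
After the practice exam (finishes hour 15), group study can start at hour 15 and finishes at hour 16.
Final review needs all of group study (finishes hour 16); the problem set (finishes hour 2, plus 3-hour gap → hour 5). That puts its earliest start at hour 16; it finishes at 16 + 7 = hour 23.
All tasks are finished once the last one completes. Finish times: The problem set at 2, Flashcard drill at 7, The practice exam at 15, Error review at 7, Group study at 16, Final review at 23. The latest is hour 23.

23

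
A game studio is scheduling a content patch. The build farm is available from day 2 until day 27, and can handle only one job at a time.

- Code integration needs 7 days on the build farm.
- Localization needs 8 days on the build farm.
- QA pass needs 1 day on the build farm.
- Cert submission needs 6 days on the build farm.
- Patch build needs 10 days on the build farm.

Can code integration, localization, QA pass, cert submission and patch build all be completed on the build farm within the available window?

No

The build farm window is 27 − 2 = 25 days.
Running back to back, the jobs need 7 + 8 + 1 + 6 + 10 = 32 days on the build farm.
Since 32 > 25, they cannot all fit.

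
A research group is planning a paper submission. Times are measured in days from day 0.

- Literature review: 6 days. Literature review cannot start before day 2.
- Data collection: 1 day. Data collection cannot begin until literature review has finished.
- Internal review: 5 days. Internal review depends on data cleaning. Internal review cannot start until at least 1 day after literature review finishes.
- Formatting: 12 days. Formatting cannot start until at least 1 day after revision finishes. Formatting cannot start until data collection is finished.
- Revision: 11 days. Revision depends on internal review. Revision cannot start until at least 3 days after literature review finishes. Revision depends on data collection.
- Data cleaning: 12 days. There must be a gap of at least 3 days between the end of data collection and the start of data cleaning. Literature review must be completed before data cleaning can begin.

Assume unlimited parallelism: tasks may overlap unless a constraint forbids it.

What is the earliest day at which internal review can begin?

After its own release at day 2, literature review can start at day 2 and finishes at day 8.
Data collection waits on literature review (finishes day 8), so it starts at day 8 and finishes at 8 + 1 = day 9.
Data cleaning has to wait for data collection (finishes day 9, plus 3-day gap → day 12); literature review (finishes day 8). The latest of these is day 12, so data cleaning runs day 12 to 12 + 12 = day 24.
Internal review waits on data cleaning (finishes day 24); literature review (finishes day 8, plus 1-day gap → day 9). The latest of these is day 24, which is the earliest internal review can start.

24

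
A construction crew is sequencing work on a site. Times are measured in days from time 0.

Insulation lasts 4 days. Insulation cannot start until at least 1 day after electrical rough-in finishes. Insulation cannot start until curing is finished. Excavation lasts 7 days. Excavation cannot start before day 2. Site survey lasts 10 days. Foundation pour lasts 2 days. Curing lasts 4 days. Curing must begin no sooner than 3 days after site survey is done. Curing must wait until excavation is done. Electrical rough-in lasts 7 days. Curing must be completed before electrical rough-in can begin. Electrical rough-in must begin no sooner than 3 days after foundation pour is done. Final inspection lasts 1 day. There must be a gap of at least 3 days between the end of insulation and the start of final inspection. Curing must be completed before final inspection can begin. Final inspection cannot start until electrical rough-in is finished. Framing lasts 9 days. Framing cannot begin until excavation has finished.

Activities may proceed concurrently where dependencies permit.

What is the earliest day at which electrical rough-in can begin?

17

Foundation pour can start immediately at day 0; it finishes at day 2.
Excavation cannot begin until its own release at day 2. It runs from day 2 to 2 + 7 = day 9.
Site survey can start immediately at day 0; it finishes at day 10.
For curing: site survey (finishes day 10, plus 3-day gap → day 13); excavation (finishes day 9). Taking the maximum gives a start of day 13, and it finishes at 13 + 4 = day 17.
Electrical rough-in waits on curing (finishes day 17); foundation pour (finishes day 2, plus 3-day gap → day 5). The latest of these is day 17, which is the earliest electrical rough-in can start.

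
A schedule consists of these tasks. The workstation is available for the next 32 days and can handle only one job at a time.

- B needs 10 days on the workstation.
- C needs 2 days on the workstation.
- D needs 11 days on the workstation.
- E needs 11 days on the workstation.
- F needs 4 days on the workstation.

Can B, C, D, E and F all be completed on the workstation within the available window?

No

Running back to back, the jobs need 10 + 2 + 11 + 11 + 4 = 38 days on the workstation.
Since 38 > 32, they cannot all fit.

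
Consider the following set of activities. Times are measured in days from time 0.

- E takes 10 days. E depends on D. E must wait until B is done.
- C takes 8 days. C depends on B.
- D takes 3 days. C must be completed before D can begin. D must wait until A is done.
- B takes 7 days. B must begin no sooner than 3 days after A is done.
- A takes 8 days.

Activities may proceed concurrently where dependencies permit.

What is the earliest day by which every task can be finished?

A can start immediately at day 0; it finishes at day 8.
B waits on A (finishes day 8, plus 3-day gap → day 11), so it starts at day 11 and finishes at 11 + 7 = day 18.
C waits on B (finishes day 18), so it starts at day 18 and finishes at 18 + 8 = day 26.
D has to wait for C (finishes day 26); A (finishes day 8). The latest of these is day 26, so D runs day 26 to 26 + 3 = day 29.
E cannot start until D (finishes day 29); B (finishes day 18). The controlling bound is day 29, so E finishes at 29 + 10 = day 39.
All tasks are finished once the last one completes. Finish times: A at 8, B at 18, C at 26, D at 29, E at 39. The latest is day 39.

39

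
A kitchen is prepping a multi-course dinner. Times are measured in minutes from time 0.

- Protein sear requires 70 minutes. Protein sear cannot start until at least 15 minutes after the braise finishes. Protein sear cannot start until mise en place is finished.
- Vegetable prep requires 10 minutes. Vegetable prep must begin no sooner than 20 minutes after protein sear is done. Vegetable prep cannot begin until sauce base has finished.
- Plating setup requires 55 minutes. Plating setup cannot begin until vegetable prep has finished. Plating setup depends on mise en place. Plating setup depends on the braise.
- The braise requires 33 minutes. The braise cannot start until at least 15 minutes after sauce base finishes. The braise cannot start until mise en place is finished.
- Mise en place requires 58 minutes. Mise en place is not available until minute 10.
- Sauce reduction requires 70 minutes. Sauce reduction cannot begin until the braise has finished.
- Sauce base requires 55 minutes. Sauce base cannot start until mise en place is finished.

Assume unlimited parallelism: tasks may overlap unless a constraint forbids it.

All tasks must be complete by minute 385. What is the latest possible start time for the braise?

Plating setup must finish by minute 385; it takes 55 minutes, so it must start by 385 − 55 = minute 330.
Vegetable prep must finish before plating setup (must start by minute 330). With a 10-minute duration, vegetable prep must start by 330 − 10 = minute 320.
Protein sear has to be done before vegetable prep (must start by minute 320, minus 20-minute gap → minute 300). That means finishing by minute 300, i.e. starting by 300 − 70 = minute 230.
To finish by minute 385, sauce reduction (duration 70) must start no later than minute 315.
For the braise: protein sear (must start by minute 230, minus 15-minute gap → minute 215); sauce reduction (must start by minute 315); plating setup (must start by minute 330). The most restrictive is minute 215; with a 33-minute duration, the braise must start by minute 182.

182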